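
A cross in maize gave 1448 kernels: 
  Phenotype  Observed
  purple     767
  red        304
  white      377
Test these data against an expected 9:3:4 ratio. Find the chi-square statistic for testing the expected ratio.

7.282

Total ratio parts = 16. Expected numbers out of 1448:
  purple: 1448 × 9/16 = 814.5
  red: 1448 × 3/16 = 271.5
  white: 1448 × 4/16 = 362
χ² = Σ (O − E)² / E
  purple: (767 − 814.5)² / 814.5 = 2.7701
  red: (304 − 271.5)² / 271.5 = 3.8904
  white: (377 − 362)² / 362 = 0.6215
χ² = 2.7701 + 3.8904 + 0.6215 = 7.282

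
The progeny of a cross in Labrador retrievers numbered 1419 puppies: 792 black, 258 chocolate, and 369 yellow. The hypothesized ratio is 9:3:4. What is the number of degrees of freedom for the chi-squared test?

A goodness-of-fit test with 3 phenotype classes has df = 3 − 1 = 2.

2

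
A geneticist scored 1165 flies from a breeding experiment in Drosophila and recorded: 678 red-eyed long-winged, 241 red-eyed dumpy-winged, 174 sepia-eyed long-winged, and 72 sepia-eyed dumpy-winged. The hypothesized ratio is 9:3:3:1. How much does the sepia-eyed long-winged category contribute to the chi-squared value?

9.040

Under the 9:3:3:1 hypothesis (Σ ratio = 16, N = 1165):
  red-eyed long-winged: 1165 × 9/16 = 655.3125
  red-eyed dumpy-winged: 1165 × 3/16 = 218.4375
  sepia-eyed long-winged: 1165 × 3/16 = 218.4375
  sepia-eyed dumpy-winged: 1165 × 1/16 = 72.8125
Contribution of sepia-eyed long-winged: (174 − 218.4375)² / 218.4375 = 9.0401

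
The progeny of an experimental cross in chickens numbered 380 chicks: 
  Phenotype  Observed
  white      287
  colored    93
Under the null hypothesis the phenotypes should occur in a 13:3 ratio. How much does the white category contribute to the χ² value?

1.532

Total ratio parts = 16. Expected numbers out of 380:
  white: 380 × 13/16 = 308.75
  colored: 380 × 3/16 = 71.25
Contribution of white: (287 − 308.75)² / 308.75 = 1.5322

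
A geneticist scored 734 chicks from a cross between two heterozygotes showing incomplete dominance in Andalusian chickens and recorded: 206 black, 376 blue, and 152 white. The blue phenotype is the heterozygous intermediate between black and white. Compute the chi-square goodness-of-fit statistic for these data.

With incomplete dominance, a heterozygote × heterozygote cross gives a 1:2:1 phenotypic ratio.
Expected counts for N = 734 under a 1:2:1 ratio (total parts = 4):
  black: 734 × 1/4 = 183.5
  blue: 734 × 2/4 = 367
  white: 734 × 1/4 = 183.5
χ² = Σ (O − E)² / E
  black: (206 − 183.5)² / 183.5 = 2.7589
  blue: (376 − 367)² / 367 = 0.2207
  white: (152 − 183.5)² / 183.5 = 5.4074
χ² = 2.7589 + 0.2207 + 5.4074 = 8.387

8.387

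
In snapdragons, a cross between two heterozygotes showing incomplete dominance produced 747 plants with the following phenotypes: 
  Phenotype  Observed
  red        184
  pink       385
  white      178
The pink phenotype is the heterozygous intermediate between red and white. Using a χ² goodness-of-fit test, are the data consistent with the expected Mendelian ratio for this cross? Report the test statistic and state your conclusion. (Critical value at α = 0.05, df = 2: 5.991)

With incomplete dominance, a heterozygote × heterozygote cross gives a 1:2:1 phenotypic ratio.
Expected counts for N = 747 under a 1:2:1 ratio (total parts = 4):
  red: 747 × 1/4 = 186.75
  pink: 747 × 2/4 = 373.5
  white: 747 × 1/4 = 186.75
χ² = Σ (O − E)² / E
  red: (184 − 186.75)² / 186.75 = 0.0405
  pink: (385 − 373.5)² / 373.5 = 0.3541
  white: (178 − 186.75)² / 186.75 = 0.4100
χ² = 0.0405 + 0.3541 + 0.4100 = 0.8046 ≈ 0.805
Degrees of freedom = 3 − 1 = 2; critical value at α = 0.05 is 5.991.
Since 0.805 < 5.991, we fail to reject the null hypothesis — the data are consistent with the 1:2:1 ratio.

0.805; consistent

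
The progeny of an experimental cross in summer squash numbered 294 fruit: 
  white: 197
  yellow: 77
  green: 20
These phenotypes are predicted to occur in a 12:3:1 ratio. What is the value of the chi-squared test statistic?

The 12:3:1 ratio has 16 parts, so with N = 294 the expected counts are:
  white: 294 × 12/16 = 220.5
  yellow: 294 × 3/16 = 55.125
  green: 294 × 1/16 = 18.375
χ² = Σ (O − E)² / E
  white: (197 − 220.5)² / 220.5 = 2.5045
  yellow: (77 − 55.125)² / 55.125 = 8.6806
  green: (20 − 18.375)² / 18.375 = 0.1437
χ² = 2.5045 + 8.6806 + 0.1437 = 11.3288 ≈ 11.329

11.329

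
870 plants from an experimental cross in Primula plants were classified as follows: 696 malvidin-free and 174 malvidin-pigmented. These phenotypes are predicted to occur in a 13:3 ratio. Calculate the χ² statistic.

0.892

Expected counts for N = 870 under a 13:3 ratio (total parts = 16):
  malvidin-free: 870 × 13/16 = 706.875
  malvidin-pigmented: 870 × 3/16 = 163.125
χ² = Σ (O − E)² / E
  malvidin-free: (696 − 706.875)² / 706.875 = 0.1673
  malvidin-pigmented: (174 − 163.125)² / 163.125 = 0.7250
χ² = 0.1673 + 0.7250 = 0.8923 ≈ 0.892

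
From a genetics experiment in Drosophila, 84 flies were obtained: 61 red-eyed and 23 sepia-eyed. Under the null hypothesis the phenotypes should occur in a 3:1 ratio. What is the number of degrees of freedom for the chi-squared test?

1

A goodness-of-fit test with 2 phenotype classes has df = 2 − 1 = 1.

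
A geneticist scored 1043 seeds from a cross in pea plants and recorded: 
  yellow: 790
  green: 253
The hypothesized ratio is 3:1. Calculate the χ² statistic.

Under the 3:1 hypothesis (Σ ratio = 4, N = 1043):
  yellow: 1043 × 3/4 = 782.25
  green: 1043 × 1/4 = 260.75
χ² = Σ (O − E)² / E
  yellow: (790 − 782.25)² / 782.25 = 0.0768
  green: (253 − 260.75)² / 260.75 = 0.2303
χ² = 0.0768 + 0.2303 = 0.3071 ≈ 0.307

0.307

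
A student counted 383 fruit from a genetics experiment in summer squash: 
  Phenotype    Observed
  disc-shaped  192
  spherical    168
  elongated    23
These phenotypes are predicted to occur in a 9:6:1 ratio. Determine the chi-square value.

Expected counts for N = 383 under a 9:6:1 ratio (total parts = 16):
  disc-shaped: 383 × 9/16 = 215.4375
  spherical: 383 × 6/16 = 143.625
  elongated: 383 × 1/16 = 23.9375
χ² = Σ (O − E)² / E
  disc-shaped: (192 − 215.4375)² / 215.4375 = 2.5498
  spherical: (168 − 143.625)² / 143.625 = 4.1367
  elongated: (23 − 23.9375)² / 23.9375 = 0.0367
χ² = 2.5498 + 4.1367 + 0.0367 = 6.7232 ≈ 6.723

6.723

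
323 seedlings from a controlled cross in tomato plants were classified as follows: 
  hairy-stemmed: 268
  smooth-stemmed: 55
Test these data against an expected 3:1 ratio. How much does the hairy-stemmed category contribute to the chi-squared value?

2.737

Expected counts for N = 323 under a 3:1 ratio (total parts = 4):
  hairy-stemmed: 323 × 3/4 = 242.25
  smooth-stemmed: 323 × 1/4 = 80.75
Contribution of hairy-stemmed: (268 − 242.25)² / 242.25 = 2.7371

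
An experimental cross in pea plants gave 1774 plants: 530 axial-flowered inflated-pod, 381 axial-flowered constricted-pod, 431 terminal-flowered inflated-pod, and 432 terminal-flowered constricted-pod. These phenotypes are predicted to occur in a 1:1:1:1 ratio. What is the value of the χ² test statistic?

26.329

Under the 1:1:1:1 hypothesis (Σ ratio = 4, N = 1774):
  axial-flowered inflated-pod: 1774 × 1/4 = 443.5
  axial-flowered constricted-pod: 1774 × 1/4 = 443.5
  terminal-flowered inflated-pod: 1774 × 1/4 = 443.5
  terminal-flowered constricted-pod: 1774 × 1/4 = 443.5
χ² = Σ (O − E)² / E
  axial-flowered inflated-pod: (530 − 443.5)² / 443.5 = 16.8709
  axial-flowered constricted-pod: (381 − 443.5)² / 443.5 = 8.8078
  terminal-flowered inflated-pod: (431 − 443.5)² / 443.5 = 0.3523
  terminal-flowered constricted-pod: (432 − 443.5)² / 443.5 = 0.2982
χ² = 16.8709 + 8.8078 + 0.3523 + 0.2982 = 26.3292 ≈ 26.329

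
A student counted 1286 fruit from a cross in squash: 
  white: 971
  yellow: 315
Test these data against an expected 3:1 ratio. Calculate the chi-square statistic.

0.175

Total ratio parts = 4. Expected numbers out of 1286:
  white: 1286 × 3/4 = 964.5
  yellow: 1286 × 1/4 = 321.5
χ² = Σ (O − E)² / E
  white: (971 − 964.5)² / 964.5 = 0.0438
  yellow: (315 − 321.5)² / 321.5 = 0.1314
χ² = 0.0438 + 0.1314 = 0.1752 ≈ 0.175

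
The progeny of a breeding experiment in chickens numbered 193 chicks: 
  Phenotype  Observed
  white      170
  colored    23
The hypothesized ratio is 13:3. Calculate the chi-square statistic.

Under the 13:3 hypothesis (Σ ratio = 16, N = 193):
  white: 193 × 13/16 = 156.8125
  colored: 193 × 3/16 = 36.1875
χ² = Σ (O − E)² / E
  white: (170 − 156.8125)² / 156.8125 = 1.1090
  colored: (23 − 36.1875)² / 36.1875 = 4.8058
χ² = 1.1090 + 4.8058 = 5.9148 ≈ 5.915

5.915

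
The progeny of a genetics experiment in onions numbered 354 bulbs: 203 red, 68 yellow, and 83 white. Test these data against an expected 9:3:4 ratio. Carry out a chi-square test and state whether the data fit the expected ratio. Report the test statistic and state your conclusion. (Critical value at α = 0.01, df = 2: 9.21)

0.457; consistent

The 9:3:4 ratio has 16 parts, so with N = 354 the expected counts are:
  red: 354 × 9/16 = 199.125
  yellow: 354 × 3/16 = 66.375
  white: 354 × 4/16 = 88.5
χ² = Σ (O − E)² / E
  red: (203 − 199.125)² / 199.125 = 0.0754
  yellow: (68 − 66.375)² / 66.375 = 0.0398
  white: (83 − 88.5)² / 88.5 = 0.3418
χ² = 0.0754 + 0.0398 + 0.3418 = 0.457
Degrees of freedom = 3 − 1 = 2; critical value at α = 0.01 is 9.21.
Since 0.457 < 9.21, we fail to reject the null hypothesis — the data are consistent with the 9:3:4 ratio.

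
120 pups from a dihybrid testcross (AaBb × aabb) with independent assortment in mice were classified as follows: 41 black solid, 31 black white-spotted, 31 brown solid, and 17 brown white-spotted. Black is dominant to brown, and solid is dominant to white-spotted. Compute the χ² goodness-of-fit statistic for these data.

A dihybrid testcross with independent assortment gives a 1:1:1:1 ratio.
Expected counts for N = 120 under a 1:1:1:1 ratio (total parts = 4):
  black solid: 120 × 1/4 = 30
  black white-spotted: 120 × 1/4 = 30
  brown solid: 120 × 1/4 = 30
  brown white-spotted: 120 × 1/4 = 30
χ² = Σ (O − E)² / E
  black solid: (41 − 30)² / 30 = 4.0333
  black white-spotted: (31 − 30)² / 30 = 0.0333
  brown solid: (31 − 30)² / 30 = 0.0333
  brown white-spotted: (17 − 30)² / 30 = 5.6333
χ² = 4.0333 + 0.0333 + 0.0333 + 5.6333 = 9.7332 ≈ 9.733

9.733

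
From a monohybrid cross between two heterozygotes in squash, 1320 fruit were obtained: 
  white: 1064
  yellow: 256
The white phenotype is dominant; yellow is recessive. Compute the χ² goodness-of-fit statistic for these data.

22.125

For a monohybrid cross between heterozygotes with complete dominance, the expected phenotypic ratio is 3:1.
Under the 3:1 hypothesis (Σ ratio = 4, N = 1320):
  white: 1320 × 3/4 = 990
  yellow: 1320 × 1/4 = 330
χ² = Σ (O − E)² / E
  white: (1064 − 990)² / 990 = 5.5313
  yellow: (256 − 330)² / 330 = 16.5939
χ² = 5.5313 + 16.5939 = 22.1252 ≈ 22.125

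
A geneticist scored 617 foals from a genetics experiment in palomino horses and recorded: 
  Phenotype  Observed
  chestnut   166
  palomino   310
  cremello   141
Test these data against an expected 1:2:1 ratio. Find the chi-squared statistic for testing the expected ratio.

Total ratio parts = 4. Expected numbers out of 617:
  chestnut: 617 × 1/4 = 154.25
  palomino: 617 × 2/4 = 308.5
  cremello: 617 × 1/4 = 154.25
χ² = Σ (O − E)² / E
  chestnut: (166 − 154.25)² / 154.25 = 0.8951
  palomino: (310 − 308.5)² / 308.5 = 0.0073
  cremello: (141 − 154.25)² / 154.25 = 1.1382
χ² = 0.8951 + 0.0073 + 1.1382 = 2.0406 ≈ 2.041

2.041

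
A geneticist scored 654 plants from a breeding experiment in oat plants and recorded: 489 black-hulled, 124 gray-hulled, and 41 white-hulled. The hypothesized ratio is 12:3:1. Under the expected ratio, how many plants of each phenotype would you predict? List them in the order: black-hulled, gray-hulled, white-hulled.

Under the 12:3:1 hypothesis (Σ ratio = 16, N = 654):
  black-hulled: 654 × 12/16 = 490.5
  gray-hulled: 654 × 3/16 = 122.625
  white-hulled: 654 × 1/16 = 40.875

490.5, 122.625, 40.875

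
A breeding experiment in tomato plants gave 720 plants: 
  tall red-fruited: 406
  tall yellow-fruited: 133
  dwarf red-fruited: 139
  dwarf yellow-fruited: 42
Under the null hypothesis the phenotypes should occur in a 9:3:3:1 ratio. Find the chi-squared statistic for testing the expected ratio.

0.351

Total ratio parts = 16. Expected numbers out of 720:
  tall red-fruited: 720 × 9/16 = 405
  tall yellow-fruited: 720 × 3/16 = 135
  dwarf red-fruited: 720 × 3/16 = 135
  dwarf yellow-fruited: 720 × 1/16 = 45
χ² = Σ (O − E)² / E
  tall red-fruited: (406 − 405)² / 405 = 0.0025
  tall yellow-fruited: (133 − 135)² / 135 = 0.0296
  dwarf red-fruited: (139 − 135)² / 135 = 0.1185
  dwarf yellow-fruited: (42 − 45)² / 45 = 0.2000
χ² = 0.0025 + 0.0296 + 0.1185 + 0.2000 = 0.3506 ≈ 0.351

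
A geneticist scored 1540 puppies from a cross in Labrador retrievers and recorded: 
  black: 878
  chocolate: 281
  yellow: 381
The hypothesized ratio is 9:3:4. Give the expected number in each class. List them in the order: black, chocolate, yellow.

Total ratio parts = 16. Expected numbers out of 1540:
  black: 1540 × 9/16 = 866.25
  chocolate: 1540 × 3/16 = 288.75
  yellow: 1540 × 4/16 = 385

866.25, 288.75, 385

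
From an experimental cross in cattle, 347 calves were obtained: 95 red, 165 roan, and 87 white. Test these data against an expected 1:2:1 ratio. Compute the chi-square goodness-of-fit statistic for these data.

Expected counts for N = 347 under a 1:2:1 ratio (total parts = 4):
  red: 347 × 1/4 = 86.75
  roan: 347 × 2/4 = 173.5
  white: 347 × 1/4 = 86.75
χ² = Σ (O − E)² / E
  red: (95 − 86.75)² / 86.75 = 0.7846
  roan: (165 − 173.5)² / 173.5 = 0.4164
  white: (87 − 86.75)² / 86.75 = 0.0007
χ² = 0.7846 + 0.4164 + 0.0007 = 1.2017 ≈ 1.202

1.202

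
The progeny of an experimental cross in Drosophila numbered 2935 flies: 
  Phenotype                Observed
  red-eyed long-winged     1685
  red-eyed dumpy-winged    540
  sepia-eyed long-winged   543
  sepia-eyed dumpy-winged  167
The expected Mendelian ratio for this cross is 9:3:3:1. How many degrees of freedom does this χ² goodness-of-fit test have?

A goodness-of-fit test with 4 phenotype classes has df = 4 − 1 = 3.

3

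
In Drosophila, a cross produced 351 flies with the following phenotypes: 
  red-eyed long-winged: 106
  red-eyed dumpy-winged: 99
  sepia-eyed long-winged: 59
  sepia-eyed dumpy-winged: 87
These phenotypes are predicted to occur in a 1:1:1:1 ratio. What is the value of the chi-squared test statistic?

14.664

Total ratio parts = 4. Expected numbers out of 351:
  red-eyed long-winged: 351 × 1/4 = 87.75
  red-eyed dumpy-winged: 351 × 1/4 = 87.75
  sepia-eyed long-winged: 351 × 1/4 = 87.75
  sepia-eyed dumpy-winged: 351 × 1/4 = 87.75
χ² = Σ (O − E)² / E
  red-eyed long-winged: (106 − 87.75)² / 87.75 = 3.7956
  red-eyed dumpy-winged: (99 − 87.75)² / 87.75 = 1.4423
  sepia-eyed long-winged: (59 − 87.75)² / 87.75 = 9.4195
  sepia-eyed dumpy-winged: (87 − 87.75)² / 87.75 = 0.0064
χ² = 3.7956 + 1.4423 + 9.4195 + 0.0064 = 14.6638 ≈ 14.664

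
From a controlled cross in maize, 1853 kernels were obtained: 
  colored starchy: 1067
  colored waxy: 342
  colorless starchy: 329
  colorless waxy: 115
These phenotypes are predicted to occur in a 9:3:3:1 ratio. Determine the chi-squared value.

1.654

Under the 9:3:3:1 hypothesis (Σ ratio = 16, N = 1853):
  colored starchy: 1853 × 9/16 = 1042.3125
  colored waxy: 1853 × 3/16 = 347.4375
  colorless starchy: 1853 × 3/16 = 347.4375
  colorless waxy: 1853 × 1/16 = 115.8125
χ² = Σ (O − E)² / E
  colored starchy: (1067 − 1042.3125)² / 1042.3125 = 0.5847
  colored waxy: (342 − 347.4375)² / 347.4375 = 0.0851
  colorless starchy: (329 − 347.4375)² / 347.4375 = 0.9784
  colorless waxy: (115 − 115.8125)² / 115.8125 = 0.0057
χ² = 0.5847 + 0.0851 + 0.9784 + 0.0057 = 1.6539 ≈ 1.654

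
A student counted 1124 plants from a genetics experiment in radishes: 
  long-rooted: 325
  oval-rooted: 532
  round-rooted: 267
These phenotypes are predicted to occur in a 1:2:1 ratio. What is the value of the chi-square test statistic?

9.189

Under the 1:2:1 hypothesis (Σ ratio = 4, N = 1124):
  long-rooted: 1124 × 1/4 = 281
  oval-rooted: 1124 × 2/4 = 562
  round-rooted: 1124 × 1/4 = 281
χ² = Σ (O − E)² / E
  long-rooted: (325 − 281)² / 281 = 6.8897
  oval-rooted: (532 − 562)² / 562 = 1.6014
  round-rooted: (267 − 281)² / 281 = 0.6975
χ² = 6.8897 + 1.6014 + 0.6975 = 9.1886 ≈ 9.189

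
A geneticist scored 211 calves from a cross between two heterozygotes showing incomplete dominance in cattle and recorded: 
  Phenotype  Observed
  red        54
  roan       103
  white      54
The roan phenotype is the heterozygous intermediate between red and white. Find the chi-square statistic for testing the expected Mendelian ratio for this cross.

0.118

With incomplete dominance, a heterozygote × heterozygote cross gives a 1:2:1 phenotypic ratio.
Under the 1:2:1 hypothesis (Σ ratio = 4, N = 211):
  red: 211 × 1/4 = 52.75
  roan: 211 × 2/4 = 105.5
  white: 211 × 1/4 = 52.75
χ² = Σ (O − E)² / E
  red: (54 − 52.75)² / 52.75 = 0.0296
  roan: (103 − 105.5)² / 105.5 = 0.0592
  white: (54 − 52.75)² / 52.75 = 0.0296
χ² = 0.0296 + 0.0592 + 0.0296 = 0.1184 ≈ 0.118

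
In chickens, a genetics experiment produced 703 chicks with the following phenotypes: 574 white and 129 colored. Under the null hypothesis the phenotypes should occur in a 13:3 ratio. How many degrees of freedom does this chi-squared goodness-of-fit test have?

1

A goodness-of-fit test with 2 phenotype classes has df = 2 − 1 = 1.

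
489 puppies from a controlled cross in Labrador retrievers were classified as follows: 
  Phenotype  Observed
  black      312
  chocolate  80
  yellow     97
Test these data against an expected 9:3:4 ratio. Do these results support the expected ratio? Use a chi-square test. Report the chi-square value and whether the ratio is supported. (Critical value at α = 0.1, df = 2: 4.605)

11.665; not consistent

Under the 9:3:4 hypothesis (Σ ratio = 16, N = 489):
  black: 489 × 9/16 = 275.0625
  chocolate: 489 × 3/16 = 91.6875
  yellow: 489 × 4/16 = 122.25
χ² = Σ (O − E)² / E
  black: (312 − 275.0625)² / 275.0625 = 4.9603
  chocolate: (80 − 91.6875)² / 91.6875 = 1.4898
  yellow: (97 − 122.25)² / 122.25 = 5.2152
χ² = 4.9603 + 1.4898 + 5.2152 = 11.6653 ≈ 11.665
Degrees of freedom = 3 − 1 = 2; critical value at α = 0.1 is 4.605.
Since 11.665 > 4.605, we reject the null hypothesis — the data do not fit the 9:3:4 ratio.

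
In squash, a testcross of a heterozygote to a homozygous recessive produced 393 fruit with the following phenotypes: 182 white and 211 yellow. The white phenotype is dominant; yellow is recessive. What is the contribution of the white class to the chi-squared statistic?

A testcross of a heterozygote (Aa × aa) gives a 1:1 phenotypic ratio.
Total ratio parts = 2. Expected numbers out of 393:
  white: 393 × 1/2 = 196.5
  yellow: 393 × 1/2 = 196.5
Contribution of white: (182 − 196.5)² / 196.5 = 1.0700

1.070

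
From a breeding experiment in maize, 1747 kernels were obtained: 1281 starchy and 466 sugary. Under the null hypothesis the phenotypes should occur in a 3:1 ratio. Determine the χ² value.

Under the 3:1 hypothesis (Σ ratio = 4, N = 1747):
  starchy: 1747 × 3/4 = 1310.25
  sugary: 1747 × 1/4 = 436.75
χ² = Σ (O − E)² / E
  starchy: (1281 − 1310.25)² / 1310.25 = 0.6530
  sugary: (466 − 436.75)² / 436.75 = 1.9589
χ² = 0.6530 + 1.9589 = 2.6119 ≈ 2.612

2.612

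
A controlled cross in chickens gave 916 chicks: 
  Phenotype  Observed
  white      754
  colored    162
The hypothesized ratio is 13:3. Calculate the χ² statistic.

0.681

Expected counts for N = 916 under a 13:3 ratio (total parts = 16):
  white: 916 × 13/16 = 744.25
  colored: 916 × 3/16 = 171.75
χ² = Σ (O − E)² / E
  white: (754 − 744.25)² / 744.25 = 0.1277
  colored: (162 − 171.75)² / 171.75 = 0.5535
χ² = 0.1277 + 0.5535 = 0.6812 ≈ 0.681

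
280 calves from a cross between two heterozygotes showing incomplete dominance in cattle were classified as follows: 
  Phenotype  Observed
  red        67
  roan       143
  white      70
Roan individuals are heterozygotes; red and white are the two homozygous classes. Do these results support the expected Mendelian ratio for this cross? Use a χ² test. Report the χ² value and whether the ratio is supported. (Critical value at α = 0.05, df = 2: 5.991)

0.193; consistent

With incomplete dominance, a heterozygote × heterozygote cross gives a 1:2:1 phenotypic ratio.
Total ratio parts = 4. Expected numbers out of 280:
  red: 280 × 1/4 = 70
  roan: 280 × 2/4 = 140
  white: 280 × 1/4 = 70
χ² = Σ (O − E)² / E
  red: (67 − 70)² / 70 = 0.1286
  roan: (143 − 140)² / 140 = 0.0643
  white: (70 − 70)² / 70 = 0.0000
χ² = 0.1286 + 0.0643 + 0.0000 = 0.1929 ≈ 0.193
Degrees of freedom = 3 − 1 = 2; critical value at α = 0.05 is 5.991.
Since 0.193 < 5.991, we fail to reject the null hypothesis — the data are consistent with the 1:2:1 ratio.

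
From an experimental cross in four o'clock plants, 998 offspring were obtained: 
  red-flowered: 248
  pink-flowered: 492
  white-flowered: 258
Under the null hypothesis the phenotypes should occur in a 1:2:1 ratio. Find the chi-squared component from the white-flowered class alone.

0.290

Expected counts for N = 998 under a 1:2:1 ratio (total parts = 4):
  red-flowered: 998 × 1/4 = 249.5
  pink-flowered: 998 × 2/4 = 499
  white-flowered: 998 × 1/4 = 249.5
Contribution of white-flowered: (258 − 249.5)² / 249.5 = 0.2896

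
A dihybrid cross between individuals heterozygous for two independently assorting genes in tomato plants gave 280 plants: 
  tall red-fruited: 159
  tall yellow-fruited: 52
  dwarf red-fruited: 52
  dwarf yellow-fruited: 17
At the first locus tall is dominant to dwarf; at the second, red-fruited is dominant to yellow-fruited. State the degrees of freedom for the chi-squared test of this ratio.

3

A dihybrid F₂ with independent assortment and complete dominance at both loci gives a 9:3:3:1 phenotypic ratio.
A goodness-of-fit test with 4 phenotype classes has df = 4 − 1 = 3.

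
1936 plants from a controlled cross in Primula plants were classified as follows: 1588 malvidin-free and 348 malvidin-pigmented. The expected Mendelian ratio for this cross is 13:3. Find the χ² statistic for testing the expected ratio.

0.763

The 13:3 ratio has 16 parts, so with N = 1936 the expected counts are:
  malvidin-free: 1936 × 13/16 = 1573
  malvidin-pigmented: 1936 × 3/16 = 363
χ² = Σ (O − E)² / E
  malvidin-free: (1588 − 1573)² / 1573 = 0.1430
  malvidin-pigmented: (348 − 363)² / 363 = 0.6198
χ² = 0.1430 + 0.6198 = 0.7628 ≈ 0.763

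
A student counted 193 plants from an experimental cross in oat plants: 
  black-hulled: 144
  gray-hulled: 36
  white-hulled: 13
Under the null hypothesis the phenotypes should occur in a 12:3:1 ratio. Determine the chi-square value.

Expected counts for N = 193 under a 12:3:1 ratio (total parts = 16):
  black-hulled: 193 × 12/16 = 144.75
  gray-hulled: 193 × 3/16 = 36.1875
  white-hulled: 193 × 1/16 = 12.0625
χ² = Σ (O − E)² / E
  black-hulled: (144 − 144.75)² / 144.75 = 0.0039
  gray-hulled: (36 − 36.1875)² / 36.1875 = 0.0010
  white-hulled: (13 − 12.0625)² / 12.0625 = 0.0729
χ² = 0.0039 + 0.0010 + 0.0729 = 0.0778 ≈ 0.078

0.078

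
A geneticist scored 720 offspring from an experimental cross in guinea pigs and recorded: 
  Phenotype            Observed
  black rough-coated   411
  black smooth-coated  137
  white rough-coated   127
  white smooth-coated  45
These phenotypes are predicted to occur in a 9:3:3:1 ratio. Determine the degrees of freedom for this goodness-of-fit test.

A goodness-of-fit test with 4 phenotype classes has df = 4 − 1 = 3.

3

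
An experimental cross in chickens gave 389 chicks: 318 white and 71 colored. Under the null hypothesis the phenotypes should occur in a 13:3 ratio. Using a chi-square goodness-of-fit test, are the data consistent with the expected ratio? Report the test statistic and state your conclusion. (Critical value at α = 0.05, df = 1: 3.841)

0.063; consistent

Total ratio parts = 16. Expected numbers out of 389:
  white: 389 × 13/16 = 316.0625
  colored: 389 × 3/16 = 72.9375
χ² = Σ (O − E)² / E
  white: (318 − 316.0625)² / 316.0625 = 0.0119
  colored: (71 − 72.9375)² / 72.9375 = 0.0515
χ² = 0.0119 + 0.0515 = 0.0634 ≈ 0.063
Degrees of freedom = 2 − 1 = 1; critical value at α = 0.05 is 3.841.
Since 0.063 < 3.841, we fail to reject the null hypothesis — the data are consistent with the 13:3 ratio.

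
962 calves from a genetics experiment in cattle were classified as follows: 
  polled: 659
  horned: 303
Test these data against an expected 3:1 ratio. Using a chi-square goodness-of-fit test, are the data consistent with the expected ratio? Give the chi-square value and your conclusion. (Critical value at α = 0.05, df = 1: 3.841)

Under the 3:1 hypothesis (Σ ratio = 4, N = 962):
  polled: 962 × 3/4 = 721.5
  horned: 962 × 1/4 = 240.5
χ² = Σ (O − E)² / E
  polled: (659 − 721.5)² / 721.5 = 5.4141
  horned: (303 − 240.5)² / 240.5 = 16.2422
χ² = 5.4141 + 16.2422 = 21.6563 ≈ 21.656
Degrees of freedom = 2 − 1 = 1; critical value at α = 0.05 is 3.841.
Since 21.656 > 3.841, we reject the null hypothesis — the data do not fit the 3:1 ratio.

21.656; not consistent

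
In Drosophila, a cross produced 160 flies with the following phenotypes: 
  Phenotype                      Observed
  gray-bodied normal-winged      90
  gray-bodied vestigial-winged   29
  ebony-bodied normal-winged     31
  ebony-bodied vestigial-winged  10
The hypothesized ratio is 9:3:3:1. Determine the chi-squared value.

0.067

Expected counts for N = 160 under a 9:3:3:1 ratio (total parts = 16):
  gray-bodied normal-winged: 160 × 9/16 = 90
  gray-bodied vestigial-winged: 160 × 3/16 = 30
  ebony-bodied normal-winged: 160 × 3/16 = 30
  ebony-bodied vestigial-winged: 160 × 1/16 = 10
χ² = Σ (O − E)² / E
  gray-bodied normal-winged: (90 − 90)² / 90 = 0.0000
  gray-bodied vestigial-winged: (29 − 30)² / 30 = 0.0333
  ebony-bodied normal-winged: (31 − 30)² / 30 = 0.0333
  ebony-bodied vestigial-winged: (10 − 10)² / 10 = 0.0000
χ² = 0.0000 + 0.0333 + 0.0333 + 0.0000 = 0.0666 ≈ 0.067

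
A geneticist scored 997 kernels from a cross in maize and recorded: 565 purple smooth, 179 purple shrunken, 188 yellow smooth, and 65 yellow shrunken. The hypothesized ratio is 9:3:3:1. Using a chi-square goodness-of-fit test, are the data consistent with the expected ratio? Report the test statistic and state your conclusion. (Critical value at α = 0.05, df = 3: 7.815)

0.490; consistent

The 9:3:3:1 ratio has 16 parts, so with N = 997 the expected counts are:
  purple smooth: 997 × 9/16 = 560.8125
  purple shrunken: 997 × 3/16 = 186.9375
  yellow smooth: 997 × 3/16 = 186.9375
  yellow shrunken: 997 × 1/16 = 62.3125
χ² = Σ (O − E)² / E
  purple smooth: (565 − 560.8125)² / 560.8125 = 0.0313
  purple shrunken: (179 − 186.9375)² / 186.9375 = 0.3370
  yellow smooth: (188 − 186.9375)² / 186.9375 = 0.0060
  yellow shrunken: (65 − 62.3125)² / 62.3125 = 0.1159
χ² = 0.0313 + 0.3370 + 0.0060 + 0.1159 = 0.4902 ≈ 0.490
Degrees of freedom = 4 − 1 = 3; critical value at α = 0.05 is 7.815.
Since 0.490 < 7.815, we fail to reject the null hypothesis — the data are consistent with the 9:3:3:1 ratio.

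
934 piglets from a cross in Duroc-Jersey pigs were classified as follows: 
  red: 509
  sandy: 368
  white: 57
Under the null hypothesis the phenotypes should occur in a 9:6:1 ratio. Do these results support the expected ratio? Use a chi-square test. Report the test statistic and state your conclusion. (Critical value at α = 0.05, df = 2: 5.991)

1.442; consistent

Under the 9:6:1 hypothesis (Σ ratio = 16, N = 934):
  red: 934 × 9/16 = 525.375
  sandy: 934 × 6/16 = 350.25
  white: 934 × 1/16 = 58.375
χ² = Σ (O − E)² / E
  red: (509 − 525.375)² / 525.375 = 0.5104
  sandy: (368 − 350.25)² / 350.25 = 0.8995
  white: (57 − 58.375)² / 58.375 = 0.0324
χ² = 0.5104 + 0.8995 + 0.0324 = 1.4423 ≈ 1.442
Degrees of freedom = 3 − 1 = 2; critical value at α = 0.05 is 5.991.
Since 1.442 < 5.991, we fail to reject the null hypothesis — the data are consistent with the 9:6:1 ratio.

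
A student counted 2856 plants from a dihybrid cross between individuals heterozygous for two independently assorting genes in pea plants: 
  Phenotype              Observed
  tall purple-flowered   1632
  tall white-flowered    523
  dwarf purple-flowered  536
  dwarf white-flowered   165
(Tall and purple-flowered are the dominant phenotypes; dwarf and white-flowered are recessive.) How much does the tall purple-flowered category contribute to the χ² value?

0.405

A dihybrid F₂ with independent assortment and complete dominance at both loci gives a 9:3:3:1 phenotypic ratio.
Expected counts for N = 2856 under a 9:3:3:1 ratio (total parts = 16):
  tall purple-flowered: 2856 × 9/16 = 1606.5
  tall white-flowered: 2856 × 3/16 = 535.5
  dwarf purple-flowered: 2856 × 3/16 = 535.5
  dwarf white-flowered: 2856 × 1/16 = 178.5
Contribution of tall purple-flowered: (1632 − 1606.5)² / 1606.5 = 0.4048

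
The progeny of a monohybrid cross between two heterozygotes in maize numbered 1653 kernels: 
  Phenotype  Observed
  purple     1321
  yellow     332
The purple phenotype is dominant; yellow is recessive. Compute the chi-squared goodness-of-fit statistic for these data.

21.300

For a monohybrid cross between heterozygotes with complete dominance, the expected phenotypic ratio is 3:1.
Expected counts for N = 1653 under a 3:1 ratio (total parts = 4):
  purple: 1653 × 3/4 = 1239.75
  yellow: 1653 × 1/4 = 413.25
χ² = Σ (O − E)² / E
  purple: (1321 − 1239.75)² / 1239.75 = 5.3249
  yellow: (332 − 413.25)² / 413.25 = 15.9747
χ² = 5.3249 + 15.9747 = 21.2996 ≈ 21.300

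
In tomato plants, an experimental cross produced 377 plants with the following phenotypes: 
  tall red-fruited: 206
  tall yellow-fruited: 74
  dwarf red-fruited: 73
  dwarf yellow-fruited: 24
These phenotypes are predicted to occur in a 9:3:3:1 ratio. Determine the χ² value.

Under the 9:3:3:1 hypothesis (Σ ratio = 16, N = 377):
  tall red-fruited: 377 × 9/16 = 212.0625
  tall yellow-fruited: 377 × 3/16 = 70.6875
  dwarf red-fruited: 377 × 3/16 = 70.6875
  dwarf yellow-fruited: 377 × 1/16 = 23.5625
χ² = Σ (O − E)² / E
  tall red-fruited: (206 − 212.0625)² / 212.0625 = 0.1733
  tall yellow-fruited: (74 − 70.6875)² / 70.6875 = 0.1552
  dwarf red-fruited: (73 − 70.6875)² / 70.6875 = 0.0757
  dwarf yellow-fruited: (24 − 23.5625)² / 23.5625 = 0.0081
χ² = 0.1733 + 0.1552 + 0.0757 + 0.0081 = 0.4123 ≈ 0.412

0.412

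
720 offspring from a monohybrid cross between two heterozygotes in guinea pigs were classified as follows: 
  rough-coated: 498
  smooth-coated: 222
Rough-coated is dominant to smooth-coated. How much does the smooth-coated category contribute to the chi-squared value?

For a monohybrid cross between heterozygotes with complete dominance, the expected phenotypic ratio is 3:1.
Total ratio parts = 4. Expected numbers out of 720:
  rough-coated: 720 × 3/4 = 540
  smooth-coated: 720 × 1/4 = 180
Contribution of smooth-coated: (222 − 180)² / 180 = 9.8000

9.800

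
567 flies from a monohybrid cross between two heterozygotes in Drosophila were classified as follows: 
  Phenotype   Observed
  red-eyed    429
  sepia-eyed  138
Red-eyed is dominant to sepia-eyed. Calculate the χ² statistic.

0.132

For a monohybrid cross between heterozygotes with complete dominance, the expected phenotypic ratio is 3:1.
The 3:1 ratio has 4 parts, so with N = 567 the expected counts are:
  red-eyed: 567 × 3/4 = 425.25
  sepia-eyed: 567 × 1/4 = 141.75
χ² = Σ (O − E)² / E
  red-eyed: (429 − 425.25)² / 425.25 = 0.0331
  sepia-eyed: (138 − 141.75)² / 141.75 = 0.0992
χ² = 0.0331 + 0.0992 = 0.1323 ≈ 0.132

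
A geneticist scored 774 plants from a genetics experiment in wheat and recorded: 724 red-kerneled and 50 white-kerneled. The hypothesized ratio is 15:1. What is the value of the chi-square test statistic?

0.058

Total ratio parts = 16. Expected numbers out of 774:
  red-kerneled: 774 × 15/16 = 725.625
  white-kerneled: 774 × 1/16 = 48.375
χ² = Σ (O − E)² / E
  red-kerneled: (724 − 725.625)² / 725.625 = 0.0036
  white-kerneled: (50 − 48.375)² / 48.375 = 0.0546
χ² = 0.0036 + 0.0546 = 0.0582 ≈ 0.058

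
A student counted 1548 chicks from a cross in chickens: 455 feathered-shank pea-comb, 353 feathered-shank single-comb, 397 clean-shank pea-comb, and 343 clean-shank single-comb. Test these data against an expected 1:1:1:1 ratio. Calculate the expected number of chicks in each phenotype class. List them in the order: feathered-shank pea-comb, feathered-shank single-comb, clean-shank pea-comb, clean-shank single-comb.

387, 387, 387, 387

Under the 1:1:1:1 hypothesis (Σ ratio = 4, N = 1548):
  feathered-shank pea-comb: 1548 × 1/4 = 387
  feathered-shank single-comb: 1548 × 1/4 = 387
  clean-shank pea-comb: 1548 × 1/4 = 387
  clean-shank single-comb: 1548 × 1/4 = 387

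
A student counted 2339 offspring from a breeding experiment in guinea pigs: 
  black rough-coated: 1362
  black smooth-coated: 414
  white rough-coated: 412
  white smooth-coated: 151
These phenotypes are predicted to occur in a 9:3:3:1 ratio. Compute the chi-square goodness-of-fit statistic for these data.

Under the 9:3:3:1 hypothesis (Σ ratio = 16, N = 2339):
  black rough-coated: 2339 × 9/16 = 1315.6875
  black smooth-coated: 2339 × 3/16 = 438.5625
  white rough-coated: 2339 × 3/16 = 438.5625
  white smooth-coated: 2339 × 1/16 = 146.1875
χ² = Σ (O − E)² / E
  black rough-coated: (1362 − 1315.6875)² / 1315.6875 = 1.6302
  black smooth-coated: (414 − 438.5625)² / 438.5625 = 1.3757
  white rough-coated: (412 − 438.5625)² / 438.5625 = 1.6088
  white smooth-coated: (151 − 146.1875)² / 146.1875 = 0.1584
χ² = 1.6302 + 1.3757 + 1.6088 + 0.1584 = 4.7731 ≈ 4.773

4.773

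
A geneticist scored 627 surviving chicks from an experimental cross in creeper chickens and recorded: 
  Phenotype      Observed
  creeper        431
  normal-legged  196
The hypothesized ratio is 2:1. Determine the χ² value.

Expected counts for N = 627 under a 2:1 ratio (total parts = 3):
  creeper: 627 × 2/3 = 418
  normal-legged: 627 × 1/3 = 209
χ² = Σ (O − E)² / E
  creeper: (431 − 418)² / 418 = 0.4043
  normal-legged: (196 − 209)² / 209 = 0.8086
χ² = 0.4043 + 0.8086 = 1.2129 ≈ 1.213

1.213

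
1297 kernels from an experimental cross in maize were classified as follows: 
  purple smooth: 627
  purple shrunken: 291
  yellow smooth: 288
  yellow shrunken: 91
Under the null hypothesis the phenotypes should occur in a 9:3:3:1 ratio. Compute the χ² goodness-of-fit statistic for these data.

The 9:3:3:1 ratio has 16 parts, so with N = 1297 the expected counts are:
  purple smooth: 1297 × 9/16 = 729.5625
  purple shrunken: 1297 × 3/16 = 243.1875
  yellow smooth: 1297 × 3/16 = 243.1875
  yellow shrunken: 1297 × 1/16 = 81.0625
χ² = Σ (O − E)² / E
  purple smooth: (627 − 729.5625)² / 729.5625 = 14.4183
  purple shrunken: (291 − 243.1875)² / 243.1875 = 9.4003
  yellow smooth: (288 − 243.1875)² / 243.1875 = 8.2577
  yellow shrunken: (91 − 81.0625)² / 81.0625 = 1.2182
χ² = 14.4183 + 9.4003 + 8.2577 + 1.2182 = 33.2945 ≈ 33.295

33.295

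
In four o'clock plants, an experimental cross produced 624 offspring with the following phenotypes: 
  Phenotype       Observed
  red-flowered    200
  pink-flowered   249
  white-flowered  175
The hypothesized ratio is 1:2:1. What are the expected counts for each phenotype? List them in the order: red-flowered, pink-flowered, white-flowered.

156, 312, 156

Under the 1:2:1 hypothesis (Σ ratio = 4, N = 624):
  red-flowered: 624 × 1/4 = 156
  pink-flowered: 624 × 2/4 = 312
  white-flowered: 624 × 1/4 = 156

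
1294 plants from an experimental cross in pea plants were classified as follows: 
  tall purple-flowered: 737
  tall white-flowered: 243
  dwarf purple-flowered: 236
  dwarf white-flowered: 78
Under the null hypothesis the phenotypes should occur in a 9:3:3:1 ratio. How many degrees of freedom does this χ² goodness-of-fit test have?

3

A goodness-of-fit test with 4 phenotype classes has df = 4 − 1 = 3.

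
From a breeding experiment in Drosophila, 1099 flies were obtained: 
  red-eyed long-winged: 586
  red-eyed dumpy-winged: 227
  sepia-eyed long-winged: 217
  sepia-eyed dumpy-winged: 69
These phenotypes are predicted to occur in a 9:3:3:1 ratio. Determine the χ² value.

Total ratio parts = 16. Expected numbers out of 1099:
  red-eyed long-winged: 1099 × 9/16 = 618.1875
  red-eyed dumpy-winged: 1099 × 3/16 = 206.0625
  sepia-eyed long-winged: 1099 × 3/16 = 206.0625
  sepia-eyed dumpy-winged: 1099 × 1/16 = 68.6875
χ² = Σ (O − E)² / E
  red-eyed long-winged: (586 − 618.1875)² / 618.1875 = 1.6759
  red-eyed dumpy-winged: (227 − 206.0625)² / 206.0625 = 2.1274
  sepia-eyed long-winged: (217 − 206.0625)² / 206.0625 = 0.5805
  sepia-eyed dumpy-winged: (69 − 68.6875)² / 68.6875 = 0.0014
χ² = 1.6759 + 2.1274 + 0.5805 + 0.0014 = 4.3852 ≈ 4.385

4.385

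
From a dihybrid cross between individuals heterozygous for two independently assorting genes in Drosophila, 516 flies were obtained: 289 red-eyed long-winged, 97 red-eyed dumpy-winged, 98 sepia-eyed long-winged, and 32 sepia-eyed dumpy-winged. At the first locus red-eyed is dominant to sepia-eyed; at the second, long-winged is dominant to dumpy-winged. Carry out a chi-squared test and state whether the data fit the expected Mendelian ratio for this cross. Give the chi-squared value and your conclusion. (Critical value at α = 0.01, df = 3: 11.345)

0.024; consistent

A dihybrid F₂ with independent assortment and complete dominance at both loci gives a 9:3:3:1 phenotypic ratio.
The 9:3:3:1 ratio has 16 parts, so with N = 516 the expected counts are:
  red-eyed long-winged: 516 × 9/16 = 290.25
  red-eyed dumpy-winged: 516 × 3/16 = 96.75
  sepia-eyed long-winged: 516 × 3/16 = 96.75
  sepia-eyed dumpy-winged: 516 × 1/16 = 32.25
χ² = Σ (O − E)² / E
  red-eyed long-winged: (289 − 290.25)² / 290.25 = 0.0054
  red-eyed dumpy-winged: (97 − 96.75)² / 96.75 = 0.0006
  sepia-eyed long-winged: (98 − 96.75)² / 96.75 = 0.0161
  sepia-eyed dumpy-winged: (32 − 32.25)² / 32.25 = 0.0019
χ² = 0.0054 + 0.0006 + 0.0161 + 0.0019 = 0.024
Degrees of freedom = 4 − 1 = 3; critical value at α = 0.01 is 11.345.
Since 0.024 < 11.345, we fail to reject the null hypothesis — the data are consistent with the 9:3:3:1 ratio.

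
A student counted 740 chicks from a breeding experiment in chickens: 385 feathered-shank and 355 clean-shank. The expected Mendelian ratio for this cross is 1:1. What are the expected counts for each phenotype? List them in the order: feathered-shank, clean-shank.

370, 370

Total ratio parts = 2. Expected numbers out of 740:
  feathered-shank: 740 × 1/2 = 370
  clean-shank: 740 × 1/2 = 370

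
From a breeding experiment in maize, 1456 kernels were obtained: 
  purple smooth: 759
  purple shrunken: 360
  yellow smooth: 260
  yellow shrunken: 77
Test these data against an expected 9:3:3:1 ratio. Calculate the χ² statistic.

34.894

Under the 9:3:3:1 hypothesis (Σ ratio = 16, N = 1456):
  purple smooth: 1456 × 9/16 = 819
  purple shrunken: 1456 × 3/16 = 273
  yellow smooth: 1456 × 3/16 = 273
  yellow shrunken: 1456 × 1/16 = 91
χ² = Σ (O − E)² / E
  purple smooth: (759 − 819)² / 819 = 4.3956
  purple shrunken: (360 − 273)² / 273 = 27.7253
  yellow smooth: (260 − 273)² / 273 = 0.6190
  yellow shrunken: (77 − 91)² / 91 = 2.1538
χ² = 4.3956 + 27.7253 + 0.6190 + 2.1538 = 34.8937 ≈ 34.894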